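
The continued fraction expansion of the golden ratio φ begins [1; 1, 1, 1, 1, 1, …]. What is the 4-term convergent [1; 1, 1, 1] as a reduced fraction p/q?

5/3

Start with 1.
1 + 1/(1/1) = 1 + 1/1 = 2/1
1 + 1/(2/1) = 1 + 1/2 = 3/2
1 + 1/(3/2) = 1 + 2/3 = 5/3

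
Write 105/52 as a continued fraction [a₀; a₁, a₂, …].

[2; 52]

Apply division with remainder until the remainder is 0:
⌊105/52⌋ = 2, remainder 1
⌊52/1⌋ = 52, remainder 0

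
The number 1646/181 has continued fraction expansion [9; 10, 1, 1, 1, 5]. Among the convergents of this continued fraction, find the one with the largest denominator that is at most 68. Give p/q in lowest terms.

List convergents until the denominator exceeds the bound:
a_0 = 9: 9/1  (≤ bound)
a_1 = 10: 91/10  (≤ bound)
a_2 = 1: 100/11  (≤ bound)
a_3 = 1: 191/21  (≤ bound)
a_4 = 1: 291/32  (≤ bound)
a_5 = 5: 1646/181  (> 68, stop)

291/32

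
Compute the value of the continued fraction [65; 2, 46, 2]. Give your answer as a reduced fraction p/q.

12313/188

a_0 = 65: 65/1
a_1 = 2: 131/2
a_2 = 46: 6091/93
a_3 = 2: 12313/188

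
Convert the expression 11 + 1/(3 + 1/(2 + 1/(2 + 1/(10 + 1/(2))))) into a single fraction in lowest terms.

4190/371

Start with 2.
10 + 1/(2/1) = 10 + 1/2 = 21/2
2 + 1/(21/2) = 2 + 2/21 = 44/21
2 + 1/(44/21) = 2 + 21/44 = 109/44
3 + 1/(109/44) = 3 + 44/109 = 371/109
11 + 1/(371/109) = 11 + 109/371 = 4190/371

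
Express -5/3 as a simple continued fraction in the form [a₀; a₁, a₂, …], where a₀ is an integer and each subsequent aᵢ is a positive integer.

[-2; 3]

Apply division with remainder until the remainder is 0:
⌊-5/3⌋ = -2, remainder 1
⌊3/1⌋ = 3, remainder 0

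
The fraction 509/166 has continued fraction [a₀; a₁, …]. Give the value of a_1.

15

509 = 3·166 + 11, so a_0 = 3
166 = 15·11 + 1, so a_1 = 15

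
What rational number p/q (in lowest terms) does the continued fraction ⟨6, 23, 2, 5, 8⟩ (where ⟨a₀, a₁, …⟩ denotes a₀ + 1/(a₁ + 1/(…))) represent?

12756/2111

a_0 = 6: 6/1
a_1 = 23: 139/23
a_2 = 2: 284/47
a_3 = 5: 1559/258
a_4 = 8: 12756/2111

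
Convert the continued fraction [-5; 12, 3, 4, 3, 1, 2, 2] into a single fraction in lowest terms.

a_0 = -5: -5/1
a_1 = 12: -59/12
a_2 = 3: -182/37
a_3 = 4: -787/160
a_4 = 3: -2543/517
a_5 = 1: -3330/677
a_6 = 2: -9203/1871
a_7 = 2: -21736/4419

-21736/4419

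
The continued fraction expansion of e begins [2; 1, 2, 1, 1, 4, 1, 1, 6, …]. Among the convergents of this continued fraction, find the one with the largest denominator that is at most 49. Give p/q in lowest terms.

106/39

a_0 = 2: 2/1  (≤ bound)
a_1 = 1: 3/1  (≤ bound)
a_2 = 2: 8/3  (≤ bound)
a_3 = 1: 11/4  (≤ bound)
a_4 = 1: 19/7  (≤ bound)
a_5 = 4: 87/32  (≤ bound)
a_6 = 1: 106/39  (≤ bound)
a_7 = 1: 193/71  (> 49, stop)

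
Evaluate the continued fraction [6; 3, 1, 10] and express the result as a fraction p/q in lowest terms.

a_0 = 6: 6/1
a_1 = 3: 19/3
a_2 = 1: 25/4
a_3 = 10: 269/43

269/43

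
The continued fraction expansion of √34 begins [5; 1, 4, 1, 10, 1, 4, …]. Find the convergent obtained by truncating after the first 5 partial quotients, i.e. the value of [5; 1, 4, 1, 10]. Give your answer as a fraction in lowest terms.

Start with 10.
1 + 1/(10/1) = 1 + 1/10 = 11/10
4 + 1/(11/10) = 4 + 10/11 = 54/11
1 + 1/(54/11) = 1 + 11/54 = 65/54
5 + 1/(65/54) = 5 + 54/65 = 379/65

379/65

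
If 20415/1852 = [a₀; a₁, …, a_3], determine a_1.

43

⌊20415/1852⌋ = 11, remainder 43
⌊1852/43⌋ = 43, remainder 3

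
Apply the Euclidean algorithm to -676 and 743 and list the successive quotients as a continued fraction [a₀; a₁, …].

[-1; 11, 11, 6]

⌊-676/743⌋ = -1, remainder 67
⌊743/67⌋ = 11, remainder 6
⌊67/6⌋ = 11, remainder 1
⌊6/1⌋ = 6, remainder 0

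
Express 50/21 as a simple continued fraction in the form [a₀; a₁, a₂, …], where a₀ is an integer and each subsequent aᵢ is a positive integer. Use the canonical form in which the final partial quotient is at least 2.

Apply division with remainder until the remainder is 0:
50 ÷ 21 → quotient 2, remainder 8
21 ÷ 8 → quotient 2, remainder 5
8 ÷ 5 → quotient 1, remainder 3
5 ÷ 3 → quotient 1, remainder 2
3 ÷ 2 → quotient 1, remainder 1
2 ÷ 1 → quotient 2, remainder 0

[2; 2, 1, 1, 1, 2]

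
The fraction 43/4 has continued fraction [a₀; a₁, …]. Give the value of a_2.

3

43 = 10·4 + 3, so a_0 = 10
4 = 1·3 + 1, so a_1 = 1
3 = 3·1 + 0, so a_2 = 3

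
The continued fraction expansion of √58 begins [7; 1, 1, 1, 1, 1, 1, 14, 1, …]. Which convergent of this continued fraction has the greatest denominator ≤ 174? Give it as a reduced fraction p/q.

List convergents until the denominator exceeds the bound:
a_0 = 7: 7/1  (≤ bound)
a_1 = 1: 8/1  (≤ bound)
a_2 = 1: 15/2  (≤ bound)
a_3 = 1: 23/3  (≤ bound)
a_4 = 1: 38/5  (≤ bound)
a_5 = 1: 61/8  (≤ bound)
a_6 = 1: 99/13  (≤ bound)
a_7 = 14: 1447/190  (> 174, stop)

99/13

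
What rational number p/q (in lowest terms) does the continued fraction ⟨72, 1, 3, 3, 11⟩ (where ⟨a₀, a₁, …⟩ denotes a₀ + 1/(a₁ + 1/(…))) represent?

10697/147

a_0 = 72: 72/1
a_1 = 1: 73/1
a_2 = 3: 291/4
a_3 = 3: 946/13
a_4 = 11: 10697/147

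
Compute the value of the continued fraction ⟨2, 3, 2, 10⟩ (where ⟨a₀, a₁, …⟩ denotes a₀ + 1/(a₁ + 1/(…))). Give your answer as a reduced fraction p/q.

Use the convergent recurrence hₖ = aₖ·hₖ₋₁ + hₖ₋₂ (and likewise for the denominators kₖ):
a_0 = 2: 2/1
a_1 = 3: 7/3
a_2 = 2: 16/7
a_3 = 10: 167/73

167/73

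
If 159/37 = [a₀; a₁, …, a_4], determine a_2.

2

159 = 4·37 + 11, so a_0 = 4
37 = 3·11 + 4, so a_1 = 3
11 = 2·4 + 3, so a_2 = 2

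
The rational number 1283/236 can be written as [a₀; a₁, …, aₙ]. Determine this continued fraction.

[5; 2, 3, 2, 3, 4]

1283 ÷ 236 → quotient 5, remainder 103
236 ÷ 103 → quotient 2, remainder 30
103 ÷ 30 → quotient 3, remainder 13
30 ÷ 13 → quotient 2, remainder 4
13 ÷ 4 → quotient 3, remainder 1
4 ÷ 1 → quotient 4, remainder 0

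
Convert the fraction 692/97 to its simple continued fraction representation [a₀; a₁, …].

Apply division with remainder until the remainder is 0:
⌊692/97⌋ = 7, remainder 13
⌊97/13⌋ = 7, remainder 6
⌊13/6⌋ = 2, remainder 1
⌊6/1⌋ = 6, remainder 0

[7; 7, 2, 6]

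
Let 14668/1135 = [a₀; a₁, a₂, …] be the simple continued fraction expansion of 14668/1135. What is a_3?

21

⌊14668/1135⌋ = 12, remainder 1048
⌊1135/1048⌋ = 1, remainder 87
⌊1048/87⌋ = 12, remainder 4
⌊87/4⌋ = 21, remainder 3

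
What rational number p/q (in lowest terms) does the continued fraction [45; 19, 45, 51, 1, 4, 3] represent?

31984081/709928

Collapse the nested fraction from the inside out:
Start with 3.
4 + 1/(3/1) = 4 + 1/3 = 13/3
1 + 1/(13/3) = 1 + 3/13 = 16/13
51 + 1/(16/13) = 51 + 13/16 = 829/16
45 + 1/(829/16) = 45 + 16/829 = 37321/829
19 + 1/(37321/829) = 19 + 829/37321 = 709928/37321
45 + 1/(709928/37321) = 45 + 37321/709928 = 31984081/709928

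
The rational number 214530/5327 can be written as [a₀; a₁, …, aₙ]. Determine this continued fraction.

[40; 3, 1, 2, 15, 3, 1, 7]

Apply division with remainder until the remainder is 0:
214530 = 40·5327 + 1450, so a_0 = 40
5327 = 3·1450 + 977, so a_1 = 3
1450 = 1·977 + 473, so a_2 = 1
977 = 2·473 + 31, so a_3 = 2
473 = 15·31 + 8, so a_4 = 15
31 = 3·8 + 7, so a_5 = 3
8 = 1·7 + 1, so a_6 = 1
7 = 7·1 + 0, so a_7 = 7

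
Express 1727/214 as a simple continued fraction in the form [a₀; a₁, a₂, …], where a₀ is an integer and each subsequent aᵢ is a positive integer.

[8; 14, 3, 1, 3]

⌊1727/214⌋ = 8, remainder 15
⌊214/15⌋ = 14, remainder 4
⌊15/4⌋ = 3, remainder 3
⌊4/3⌋ = 1, remainder 1
⌊3/1⌋ = 3, remainder 0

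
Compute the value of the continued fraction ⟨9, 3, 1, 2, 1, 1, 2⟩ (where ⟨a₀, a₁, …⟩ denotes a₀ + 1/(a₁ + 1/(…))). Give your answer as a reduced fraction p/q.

a_0 = 9: 9/1
a_1 = 3: 28/3
a_2 = 1: 37/4
a_3 = 2: 102/11
a_4 = 1: 139/15
a_5 = 1: 241/26
a_6 = 2: 621/67

621/67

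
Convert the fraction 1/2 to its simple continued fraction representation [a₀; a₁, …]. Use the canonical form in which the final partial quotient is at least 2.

⌊1/2⌋ = 0, remainder 1
⌊2/1⌋ = 2, remainder 0

[0; 2]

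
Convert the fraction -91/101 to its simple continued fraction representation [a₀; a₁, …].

[-1; 10, 10]

-91 ÷ 101 → quotient -1, remainder 10
101 ÷ 10 → quotient 10, remainder 1
10 ÷ 1 → quotient 10, remainder 0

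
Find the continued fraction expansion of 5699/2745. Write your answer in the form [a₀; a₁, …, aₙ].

5699 ÷ 2745 → quotient 2, remainder 209
2745 ÷ 209 → quotient 13, remainder 28
209 ÷ 28 → quotient 7, remainder 13
28 ÷ 13 → quotient 2, remainder 2
13 ÷ 2 → quotient 6, remainder 1
2 ÷ 1 → quotient 2, remainder 0

[2; 13, 7, 2, 6, 2]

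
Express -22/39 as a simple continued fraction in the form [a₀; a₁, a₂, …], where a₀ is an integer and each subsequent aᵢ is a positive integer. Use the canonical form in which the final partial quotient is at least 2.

-22 = -1·39 + 17, so a_0 = -1
39 = 2·17 + 5, so a_1 = 2
17 = 3·5 + 2, so a_2 = 3
5 = 2·2 + 1, so a_3 = 2
2 = 2·1 + 0, so a_4 = 2

[-1; 2, 3, 2, 2]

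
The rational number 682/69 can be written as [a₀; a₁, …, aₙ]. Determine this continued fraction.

682 ÷ 69 → quotient 9, remainder 61
69 ÷ 61 → quotient 1, remainder 8
61 ÷ 8 → quotient 7, remainder 5
8 ÷ 5 → quotient 1, remainder 3
5 ÷ 3 → quotient 1, remainder 2
3 ÷ 2 → quotient 1, remainder 1
2 ÷ 1 → quotient 2, remainder 0

[9; 1, 7, 1, 1, 1, 2]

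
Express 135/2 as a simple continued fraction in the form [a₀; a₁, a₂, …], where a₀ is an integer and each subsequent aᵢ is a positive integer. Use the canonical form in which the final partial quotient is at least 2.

[67; 2]

Apply division with remainder until the remainder is 0:
135 ÷ 2 → quotient 67, remainder 1
2 ÷ 1 → quotient 2, remainder 0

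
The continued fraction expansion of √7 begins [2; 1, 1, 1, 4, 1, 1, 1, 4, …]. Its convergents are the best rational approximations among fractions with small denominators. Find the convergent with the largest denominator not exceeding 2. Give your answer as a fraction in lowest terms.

a_0 = 2: 2/1  (≤ bound)
a_1 = 1: 3/1  (≤ bound)
a_2 = 1: 5/2  (≤ bound)
a_3 = 1: 8/3  (> 2, stop)

5/2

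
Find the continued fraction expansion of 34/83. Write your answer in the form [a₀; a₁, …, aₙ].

34 ÷ 83 → quotient 0, remainder 34
83 ÷ 34 → quotient 2, remainder 15
34 ÷ 15 → quotient 2, remainder 4
15 ÷ 4 → quotient 3, remainder 3
4 ÷ 3 → quotient 1, remainder 1
3 ÷ 1 → quotient 3, remainder 0

[0; 2, 2, 3, 1, 3]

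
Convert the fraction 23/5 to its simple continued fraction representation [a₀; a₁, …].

23 = 4·5 + 3, so a_0 = 4
5 = 1·3 + 2, so a_1 = 1
3 = 1·2 + 1, so a_2 = 1
2 = 2·1 + 0, so a_3 = 2

[4; 1, 1, 2]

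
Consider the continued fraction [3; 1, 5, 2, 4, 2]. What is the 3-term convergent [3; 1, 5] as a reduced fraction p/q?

Collapse the nested fraction from the inside out:
Start with 5.
1 + 1/(5/1) = 1 + 1/5 = 6/5
3 + 1/(6/5) = 3 + 5/6 = 23/6

23/6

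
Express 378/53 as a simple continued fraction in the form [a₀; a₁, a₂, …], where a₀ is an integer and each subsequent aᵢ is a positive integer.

[7; 7, 1, 1, 3]

⌊378/53⌋ = 7, remainder 7
⌊53/7⌋ = 7, remainder 4
⌊7/4⌋ = 1, remainder 3
⌊4/3⌋ = 1, remainder 1
⌊3/1⌋ = 3, remainder 0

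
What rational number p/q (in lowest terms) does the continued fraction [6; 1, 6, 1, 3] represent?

Start with 3.
1 + 1/(3/1) = 1 + 1/3 = 4/3
6 + 1/(4/3) = 6 + 3/4 = 27/4
1 + 1/(27/4) = 1 + 4/27 = 31/27
6 + 1/(31/27) = 6 + 27/31 = 213/31

213/31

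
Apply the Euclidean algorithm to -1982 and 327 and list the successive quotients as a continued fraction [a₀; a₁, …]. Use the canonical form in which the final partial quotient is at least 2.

-1982 = -7·327 + 307, so a_0 = -7
327 = 1·307 + 20, so a_1 = 1
307 = 15·20 + 7, so a_2 = 15
20 = 2·7 + 6, so a_3 = 2
7 = 1·6 + 1, so a_4 = 1
6 = 6·1 + 0, so a_5 = 6

[-7; 1, 15, 2, 1, 6]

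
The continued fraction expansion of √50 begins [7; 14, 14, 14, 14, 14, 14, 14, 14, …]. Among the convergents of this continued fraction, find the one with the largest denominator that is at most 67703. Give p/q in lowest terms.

a_0 = 7: 7/1  (≤ bound)
a_1 = 14: 99/14  (≤ bound)
a_2 = 14: 1393/197  (≤ bound)
a_3 = 14: 19601/2772  (≤ bound)
a_4 = 14: 275807/39005  (≤ bound)
a_5 = 14: 3880899/548842  (> 67703, stop)

275807/39005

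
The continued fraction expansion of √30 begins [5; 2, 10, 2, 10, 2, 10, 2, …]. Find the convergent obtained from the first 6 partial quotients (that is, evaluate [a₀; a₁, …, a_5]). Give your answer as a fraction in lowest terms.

Start with 2.
10 + 1/(2/1) = 10 + 1/2 = 21/2
2 + 1/(21/2) = 2 + 2/21 = 44/21
10 + 1/(44/21) = 10 + 21/44 = 461/44
2 + 1/(461/44) = 2 + 44/461 = 966/461
5 + 1/(966/461) = 5 + 461/966 = 5291/966

5291/966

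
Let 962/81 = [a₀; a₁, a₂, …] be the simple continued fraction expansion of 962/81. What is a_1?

1

962 ÷ 81 → quotient 11, remainder 71
81 ÷ 71 → quotient 1, remainder 10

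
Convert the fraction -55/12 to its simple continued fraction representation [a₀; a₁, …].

⌊-55/12⌋ = -5, remainder 5
⌊12/5⌋ = 2, remainder 2
⌊5/2⌋ = 2, remainder 1
⌊2/1⌋ = 2, remainder 0

[-5; 2, 2, 2]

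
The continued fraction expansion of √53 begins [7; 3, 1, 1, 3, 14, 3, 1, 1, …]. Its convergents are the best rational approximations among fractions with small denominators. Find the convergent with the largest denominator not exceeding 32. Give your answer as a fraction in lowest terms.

182/25

a_0 = 7: 7/1  (≤ bound)
a_1 = 3: 22/3  (≤ bound)
a_2 = 1: 29/4  (≤ bound)
a_3 = 1: 51/7  (≤ bound)
a_4 = 3: 182/25  (≤ bound)
a_5 = 14: 2599/357  (> 32, stop)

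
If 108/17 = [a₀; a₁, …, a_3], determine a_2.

1

Repeatedly divide and take the remainder:
108 ÷ 17 → quotient 6, remainder 6
17 ÷ 6 → quotient 2, remainder 5
6 ÷ 5 → quotient 1, remainder 1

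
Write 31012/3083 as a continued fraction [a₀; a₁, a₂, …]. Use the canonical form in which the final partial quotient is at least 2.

[10; 16, 1, 15, 1, 1, 5]

31012 = 10·3083 + 182, so a_0 = 10
3083 = 16·182 + 171, so a_1 = 16
182 = 1·171 + 11, so a_2 = 1
171 = 15·11 + 6, so a_3 = 15
11 = 1·6 + 5, so a_4 = 1
6 = 1·5 + 1, so a_5 = 1
5 = 5·1 + 0, so a_6 = 5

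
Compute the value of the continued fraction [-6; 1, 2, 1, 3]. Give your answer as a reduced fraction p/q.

Collapse the nested fraction from the inside out:
Start with 3.
1 + 1/(3/1) = 1 + 1/3 = 4/3
2 + 1/(4/3) = 2 + 3/4 = 11/4
1 + 1/(11/4) = 1 + 4/11 = 15/11
-6 + 1/(15/11) = -6 + 11/15 = -79/15

-79/15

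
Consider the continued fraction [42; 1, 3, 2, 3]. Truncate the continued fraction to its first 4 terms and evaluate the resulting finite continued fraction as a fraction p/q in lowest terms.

385/9

Collapse the nested fraction from the inside out:
Start with 2.
3 + 1/(2/1) = 3 + 1/2 = 7/2
1 + 1/(7/2) = 1 + 2/7 = 9/7
42 + 1/(9/7) = 42 + 7/9 = 385/9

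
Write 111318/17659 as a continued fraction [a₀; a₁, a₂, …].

⌊111318/17659⌋ = 6, remainder 5364
⌊17659/5364⌋ = 3, remainder 1567
⌊5364/1567⌋ = 3, remainder 663
⌊1567/663⌋ = 2, remainder 241
⌊663/241⌋ = 2, remainder 181
⌊241/181⌋ = 1, remainder 60
⌊181/60⌋ = 3, remainder 1
⌊60/1⌋ = 60, remainder 0

[6; 3, 3, 2, 2, 1, 3, 60]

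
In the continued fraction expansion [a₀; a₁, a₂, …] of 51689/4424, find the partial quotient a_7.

2

Run the Euclidean algorithm, recording each quotient:
51689 = 11·4424 + 3025, so a_0 = 11
4424 = 1·3025 + 1399, so a_1 = 1
3025 = 2·1399 + 227, so a_2 = 2
1399 = 6·227 + 37, so a_3 = 6
227 = 6·37 + 5, so a_4 = 6
37 = 7·5 + 2, so a_5 = 7
5 = 2·2 + 1, so a_6 = 2
2 = 2·1 + 0, so a_7 = 2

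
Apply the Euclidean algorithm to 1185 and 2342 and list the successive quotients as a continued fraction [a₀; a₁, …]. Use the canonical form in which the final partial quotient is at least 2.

[0; 1, 1, 41, 3, 9]

⌊1185/2342⌋ = 0, remainder 1185
⌊2342/1185⌋ = 1, remainder 1157
⌊1185/1157⌋ = 1, remainder 28
⌊1157/28⌋ = 41, remainder 9
⌊28/9⌋ = 3, remainder 1
⌊9/1⌋ = 9, remainder 0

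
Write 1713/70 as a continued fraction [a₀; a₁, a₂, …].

1713 = 24·70 + 33, so a_0 = 24
70 = 2·33 + 4, so a_1 = 2
33 = 8·4 + 1, so a_2 = 8
4 = 4·1 + 0, so a_3 = 4

[24; 2, 8, 4]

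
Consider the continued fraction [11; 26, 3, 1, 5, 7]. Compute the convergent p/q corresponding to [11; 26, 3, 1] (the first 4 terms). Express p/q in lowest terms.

1159/105

Work from the innermost term outward:
Start with 1.
3 + 1/(1/1) = 3 + 1/1 = 4/1
26 + 1/(4/1) = 26 + 1/4 = 105/4
11 + 1/(105/4) = 11 + 4/105 = 1159/105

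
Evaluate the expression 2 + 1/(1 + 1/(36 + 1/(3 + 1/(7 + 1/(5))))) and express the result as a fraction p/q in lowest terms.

12538/4217

Start with 5.
7 + 1/(5/1) = 7 + 1/5 = 36/5
3 + 1/(36/5) = 3 + 5/36 = 113/36
36 + 1/(113/36) = 36 + 36/113 = 4104/113
1 + 1/(4104/113) = 1 + 113/4104 = 4217/4104
2 + 1/(4217/4104) = 2 + 4104/4217 = 12538/4217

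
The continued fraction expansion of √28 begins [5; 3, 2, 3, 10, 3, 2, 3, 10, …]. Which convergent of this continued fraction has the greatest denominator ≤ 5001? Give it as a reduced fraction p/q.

List convergents until the denominator exceeds the bound:
a_0 = 5: 5/1  (≤ bound)
a_1 = 3: 16/3  (≤ bound)
a_2 = 2: 37/7  (≤ bound)
a_3 = 3: 127/24  (≤ bound)
a_4 = 10: 1307/247  (≤ bound)
a_5 = 3: 4048/765  (≤ bound)
a_6 = 2: 9403/1777  (≤ bound)
a_7 = 3: 32257/6096  (> 5001, stop)

9403/1777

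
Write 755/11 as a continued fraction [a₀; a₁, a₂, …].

[68; 1, 1, 1, 3]

755 = 68·11 + 7, so a_0 = 68
11 = 1·7 + 4, so a_1 = 1
7 = 1·4 + 3, so a_2 = 1
4 = 1·3 + 1, so a_3 = 1
3 = 3·1 + 0, so a_4 = 3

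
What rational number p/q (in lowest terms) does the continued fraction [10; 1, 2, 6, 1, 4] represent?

1143/107

Build up convergents one term at a time:
a_0 = 10: 10/1
a_1 = 1: 11/1
a_2 = 2: 32/3
a_3 = 6: 203/19
a_4 = 1: 235/22
a_5 = 4: 1143/107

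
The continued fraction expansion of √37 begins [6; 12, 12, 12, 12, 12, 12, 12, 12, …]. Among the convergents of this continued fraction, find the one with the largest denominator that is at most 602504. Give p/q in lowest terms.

1555849/255780

a_0 = 6: 6/1  (≤ bound)
a_1 = 12: 73/12  (≤ bound)
a_2 = 12: 882/145  (≤ bound)
a_3 = 12: 10657/1752  (≤ bound)
a_4 = 12: 128766/21169  (≤ bound)
a_5 = 12: 1555849/255780  (≤ bound)
a_6 = 12: 18798954/3090529  (> 602504, stop)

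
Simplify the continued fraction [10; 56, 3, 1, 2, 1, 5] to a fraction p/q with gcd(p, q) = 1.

Start with 5.
1 + 1/(5/1) = 1 + 1/5 = 6/5
2 + 1/(6/5) = 2 + 5/6 = 17/6
1 + 1/(17/6) = 1 + 6/17 = 23/17
3 + 1/(23/17) = 3 + 17/23 = 86/23
56 + 1/(86/23) = 56 + 23/86 = 4839/86
10 + 1/(4839/86) = 10 + 86/4839 = 48476/4839

48476/4839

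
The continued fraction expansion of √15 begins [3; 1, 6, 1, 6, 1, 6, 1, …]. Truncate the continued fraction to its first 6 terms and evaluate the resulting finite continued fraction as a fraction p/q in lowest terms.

Start with 1.
6 + 1/(1/1) = 6 + 1/1 = 7/1
1 + 1/(7/1) = 1 + 1/7 = 8/7
6 + 1/(8/7) = 6 + 7/8 = 55/8
1 + 1/(55/8) = 1 + 8/55 = 63/55
3 + 1/(63/55) = 3 + 55/63 = 244/63

244/63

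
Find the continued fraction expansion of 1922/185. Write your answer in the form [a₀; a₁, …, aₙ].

⌊1922/185⌋ = 10, remainder 72
⌊185/72⌋ = 2, remainder 41
⌊72/41⌋ = 1, remainder 31
⌊41/31⌋ = 1, remainder 10
⌊31/10⌋ = 3, remainder 1
⌊10/1⌋ = 10, remainder 0

[10; 2, 1, 1, 3, 10]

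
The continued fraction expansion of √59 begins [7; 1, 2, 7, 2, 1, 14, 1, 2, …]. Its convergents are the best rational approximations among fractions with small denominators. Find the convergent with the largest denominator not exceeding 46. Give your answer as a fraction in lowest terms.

169/22

List convergents until the denominator exceeds the bound:
a_0 = 7: 7/1  (≤ bound)
a_1 = 1: 8/1  (≤ bound)
a_2 = 2: 23/3  (≤ bound)
a_3 = 7: 169/22  (≤ bound)
a_4 = 2: 361/47  (> 46, stop)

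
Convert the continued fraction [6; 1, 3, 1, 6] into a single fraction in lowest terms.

a_0 = 6: 6/1
a_1 = 1: 7/1
a_2 = 3: 27/4
a_3 = 1: 34/5
a_4 = 6: 231/34

231/34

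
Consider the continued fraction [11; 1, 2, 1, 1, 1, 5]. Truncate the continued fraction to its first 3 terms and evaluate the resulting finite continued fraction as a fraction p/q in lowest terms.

a_0 = 11: 11/1
a_1 = 1: 12/1
a_2 = 2: 35/3

35/3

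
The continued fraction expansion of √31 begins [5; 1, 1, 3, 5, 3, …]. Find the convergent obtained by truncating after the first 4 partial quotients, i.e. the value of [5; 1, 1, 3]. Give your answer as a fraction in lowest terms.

39/7

Collapse the nested fraction from the inside out:
Start with 3.
1 + 1/(3/1) = 1 + 1/3 = 4/3
1 + 1/(4/3) = 1 + 3/4 = 7/4
5 + 1/(7/4) = 5 + 4/7 = 39/7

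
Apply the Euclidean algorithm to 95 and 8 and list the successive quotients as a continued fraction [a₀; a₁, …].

Repeatedly divide and take the remainder:
⌊95/8⌋ = 11, remainder 7
⌊8/7⌋ = 1, remainder 1
⌊7/1⌋ = 7, remainder 0

[11; 1, 7]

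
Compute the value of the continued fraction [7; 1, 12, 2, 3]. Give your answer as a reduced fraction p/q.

Work from the innermost term outward:
Start with 3.
2 + 1/(3/1) = 2 + 1/3 = 7/3
12 + 1/(7/3) = 12 + 3/7 = 87/7
1 + 1/(87/7) = 1 + 7/87 = 94/87
7 + 1/(94/87) = 7 + 87/94 = 745/94

745/94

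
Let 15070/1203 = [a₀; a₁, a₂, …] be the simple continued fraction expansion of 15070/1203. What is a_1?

1

Apply division with remainder until the remainder is 0:
15070 = 12·1203 + 634, so a_0 = 12
1203 = 1·634 + 569, so a_1 = 1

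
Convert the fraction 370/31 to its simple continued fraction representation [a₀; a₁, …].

370 ÷ 31 → quotient 11, remainder 29
31 ÷ 29 → quotient 1, remainder 2
29 ÷ 2 → quotient 14, remainder 1
2 ÷ 1 → quotient 2, remainder 0

[11; 1, 14, 2]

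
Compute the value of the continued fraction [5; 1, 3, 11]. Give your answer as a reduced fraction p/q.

259/45

Starting at the tail and folding back:
Start with 11.
3 + 1/(11/1) = 3 + 1/11 = 34/11
1 + 1/(34/11) = 1 + 11/34 = 45/34
5 + 1/(45/34) = 5 + 34/45 = 259/45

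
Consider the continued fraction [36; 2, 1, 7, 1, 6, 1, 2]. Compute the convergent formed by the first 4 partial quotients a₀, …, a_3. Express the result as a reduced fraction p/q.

Starting at the tail and folding back:
Start with 7.
1 + 1/(7/1) = 1 + 1/7 = 8/7
2 + 1/(8/7) = 2 + 7/8 = 23/8
36 + 1/(23/8) = 36 + 8/23 = 836/23

836/23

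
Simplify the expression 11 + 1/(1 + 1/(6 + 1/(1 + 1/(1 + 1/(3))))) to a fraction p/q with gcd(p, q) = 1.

a_0 = 11: 11/1
a_1 = 1: 12/1
a_2 = 6: 83/7
a_3 = 1: 95/8
a_4 = 1: 178/15
a_5 = 3: 629/53

629/53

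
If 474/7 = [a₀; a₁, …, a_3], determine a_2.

474 ÷ 7 → quotient 67, remainder 5
7 ÷ 5 → quotient 1, remainder 2
5 ÷ 2 → quotient 2, remainder 1

2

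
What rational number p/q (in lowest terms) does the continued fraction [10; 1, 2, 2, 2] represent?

182/17

Starting at the tail and folding back:
Start with 2.
2 + 1/(2/1) = 2 + 1/2 = 5/2
2 + 1/(5/2) = 2 + 2/5 = 12/5
1 + 1/(12/5) = 1 + 5/12 = 17/12
10 + 1/(17/12) = 10 + 12/17 = 182/17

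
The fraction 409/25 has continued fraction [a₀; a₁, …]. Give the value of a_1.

409 = 16·25 + 9, so a_0 = 16
25 = 2·9 + 7, so a_1 = 2

2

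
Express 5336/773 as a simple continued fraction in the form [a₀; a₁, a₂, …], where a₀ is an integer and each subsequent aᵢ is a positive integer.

Run the Euclidean algorithm, recording each quotient:
⌊5336/773⌋ = 6, remainder 698
⌊773/698⌋ = 1, remainder 75
⌊698/75⌋ = 9, remainder 23
⌊75/23⌋ = 3, remainder 6
⌊23/6⌋ = 3, remainder 5
⌊6/5⌋ = 1, remainder 1
⌊5/1⌋ = 5, remainder 0

[6; 1, 9, 3, 3, 1, 5]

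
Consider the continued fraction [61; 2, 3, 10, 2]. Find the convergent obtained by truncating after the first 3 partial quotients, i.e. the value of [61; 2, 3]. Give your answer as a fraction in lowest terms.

430/7

Compute successive convergents:
a_0 = 61: 61/1
a_1 = 2: 123/2
a_2 = 3: 430/7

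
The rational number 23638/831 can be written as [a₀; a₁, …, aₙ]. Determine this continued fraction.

Apply division with remainder until the remainder is 0:
23638 = 28·831 + 370, so a_0 = 28
831 = 2·370 + 91, so a_1 = 2
370 = 4·91 + 6, so a_2 = 4
91 = 15·6 + 1, so a_3 = 15
6 = 6·1 + 0, so a_4 = 6

[28; 2, 4, 15, 6]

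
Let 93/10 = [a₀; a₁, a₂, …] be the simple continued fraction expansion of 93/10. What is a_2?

93 ÷ 10 → quotient 9, remainder 3
10 ÷ 3 → quotient 3, remainder 1
3 ÷ 1 → quotient 3, remainder 0

3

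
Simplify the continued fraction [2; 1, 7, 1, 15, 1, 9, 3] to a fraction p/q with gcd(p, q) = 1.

13531/4685

Use the convergent recurrence hₖ = aₖ·hₖ₋₁ + hₖ₋₂ (and likewise for the denominators kₖ):
a_0 = 2: 2/1
a_1 = 1: 3/1
a_2 = 7: 23/8
a_3 = 1: 26/9
a_4 = 15: 413/143
a_5 = 1: 439/152
a_6 = 9: 4364/1511
a_7 = 3: 13531/4685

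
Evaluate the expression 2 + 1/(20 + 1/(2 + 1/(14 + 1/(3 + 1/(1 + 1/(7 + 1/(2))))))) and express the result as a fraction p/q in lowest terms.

Start with 2.
7 + 1/(2/1) = 7 + 1/2 = 15/2
1 + 1/(15/2) = 1 + 2/15 = 17/15
3 + 1/(17/15) = 3 + 15/17 = 66/17
14 + 1/(66/17) = 14 + 17/66 = 941/66
2 + 1/(941/66) = 2 + 66/941 = 1948/941
20 + 1/(1948/941) = 20 + 941/1948 = 39901/1948
2 + 1/(39901/1948) = 2 + 1948/39901 = 81750/39901

81750/39901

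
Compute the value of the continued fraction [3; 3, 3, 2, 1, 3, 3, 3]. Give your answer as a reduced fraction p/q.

a_0 = 3: 3/1
a_1 = 3: 10/3
a_2 = 3: 33/10
a_3 = 2: 76/23
a_4 = 1: 109/33
a_5 = 3: 403/122
a_6 = 3: 1318/399
a_7 = 3: 4357/1319

4357/1319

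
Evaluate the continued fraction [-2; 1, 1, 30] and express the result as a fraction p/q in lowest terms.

-91/61

Start with 30.
1 + 1/(30/1) = 1 + 1/30 = 31/30
1 + 1/(31/30) = 1 + 30/31 = 61/31
-2 + 1/(61/31) = -2 + 31/61 = -91/61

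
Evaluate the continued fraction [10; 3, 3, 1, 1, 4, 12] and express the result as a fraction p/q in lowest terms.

Build up convergents one term at a time:
a_0 = 10: 10/1
a_1 = 3: 31/3
a_2 = 3: 103/10
a_3 = 1: 134/13
a_4 = 1: 237/23
a_5 = 4: 1082/105
a_6 = 12: 13221/1283

13221/1283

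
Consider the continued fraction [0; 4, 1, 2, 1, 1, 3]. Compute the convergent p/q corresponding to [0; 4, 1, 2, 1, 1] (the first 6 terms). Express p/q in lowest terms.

7/33

Use the convergent recurrence hₖ = aₖ·hₖ₋₁ + hₖ₋₂ (and likewise for the denominators kₖ):
a_0 = 0: 0/1
a_1 = 4: 1/4
a_2 = 1: 1/5
a_3 = 2: 3/14
a_4 = 1: 4/19
a_5 = 1: 7/33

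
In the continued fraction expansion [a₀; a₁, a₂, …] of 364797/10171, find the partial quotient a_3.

Run the Euclidean algorithm, recording each quotient:
364797 = 35·10171 + 8812, so a_0 = 35
10171 = 1·8812 + 1359, so a_1 = 1
8812 = 6·1359 + 658, so a_2 = 6
1359 = 2·658 + 43, so a_3 = 2

2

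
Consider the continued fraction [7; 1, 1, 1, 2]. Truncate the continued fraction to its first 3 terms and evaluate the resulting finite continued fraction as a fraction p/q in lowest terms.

Build up convergents one term at a time:
a_0 = 7: 7/1
a_1 = 1: 8/1
a_2 = 1: 15/2

15/2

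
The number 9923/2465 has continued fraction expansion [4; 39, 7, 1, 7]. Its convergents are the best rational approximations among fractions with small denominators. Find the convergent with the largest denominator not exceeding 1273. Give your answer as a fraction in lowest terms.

1260/313

a_0 = 4: 4/1  (≤ bound)
a_1 = 39: 157/39  (≤ bound)
a_2 = 7: 1103/274  (≤ bound)
a_3 = 1: 1260/313  (≤ bound)
a_4 = 7: 9923/2465  (> 1273, stop)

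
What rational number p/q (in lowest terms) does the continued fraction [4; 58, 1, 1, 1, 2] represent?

a_0 = 4: 4/1
a_1 = 58: 233/58
a_2 = 1: 237/59
a_3 = 1: 470/117
a_4 = 1: 707/176
a_5 = 2: 1884/469

1884/469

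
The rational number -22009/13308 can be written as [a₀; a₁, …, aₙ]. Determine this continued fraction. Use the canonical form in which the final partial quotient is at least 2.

[-2; 2, 1, 7, 1, 50, 3, 3]

Repeatedly divide and take the remainder:
-22009 ÷ 13308 → quotient -2, remainder 4607
13308 ÷ 4607 → quotient 2, remainder 4094
4607 ÷ 4094 → quotient 1, remainder 513
4094 ÷ 513 → quotient 7, remainder 503
513 ÷ 503 → quotient 1, remainder 10
503 ÷ 10 → quotient 50, remainder 3
10 ÷ 3 → quotient 3, remainder 1
3 ÷ 1 → quotient 3, remainder 0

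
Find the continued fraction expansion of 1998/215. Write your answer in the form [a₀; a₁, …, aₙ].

[9; 3, 2, 2, 2, 1, 3]

Run the Euclidean algorithm, recording each quotient:
⌊1998/215⌋ = 9, remainder 63
⌊215/63⌋ = 3, remainder 26
⌊63/26⌋ = 2, remainder 11
⌊26/11⌋ = 2, remainder 4
⌊11/4⌋ = 2, remainder 3
⌊4/3⌋ = 1, remainder 1
⌊3/1⌋ = 3, remainder 0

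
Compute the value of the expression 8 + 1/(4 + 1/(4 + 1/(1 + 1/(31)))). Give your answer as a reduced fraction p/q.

a_0 = 8: 8/1
a_1 = 4: 33/4
a_2 = 4: 140/17
a_3 = 1: 173/21
a_4 = 31: 5503/668

5503/668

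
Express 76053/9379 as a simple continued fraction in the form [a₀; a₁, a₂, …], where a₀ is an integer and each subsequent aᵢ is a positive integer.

[8; 9, 5, 2, 1, 2, 11, 2]

76053 = 8·9379 + 1021, so a_0 = 8
9379 = 9·1021 + 190, so a_1 = 9
1021 = 5·190 + 71, so a_2 = 5
190 = 2·71 + 48, so a_3 = 2
71 = 1·48 + 23, so a_4 = 1
48 = 2·23 + 2, so a_5 = 2
23 = 11·2 + 1, so a_6 = 11
2 = 2·1 + 0, so a_7 = 2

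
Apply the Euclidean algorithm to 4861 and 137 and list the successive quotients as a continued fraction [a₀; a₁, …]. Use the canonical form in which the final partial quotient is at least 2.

[35; 2, 13, 5]

4861 ÷ 137 → quotient 35, remainder 66
137 ÷ 66 → quotient 2, remainder 5
66 ÷ 5 → quotient 13, remainder 1
5 ÷ 1 → quotient 5, remainder 0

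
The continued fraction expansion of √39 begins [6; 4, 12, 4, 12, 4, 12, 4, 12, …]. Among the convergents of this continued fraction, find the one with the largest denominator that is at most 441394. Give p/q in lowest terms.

764394/122401

List convergents until the denominator exceeds the bound:
a_0 = 6: 6/1  (≤ bound)
a_1 = 4: 25/4  (≤ bound)
a_2 = 12: 306/49  (≤ bound)
a_3 = 4: 1249/200  (≤ bound)
a_4 = 12: 15294/2449  (≤ bound)
a_5 = 4: 62425/9996  (≤ bound)
a_6 = 12: 764394/122401  (≤ bound)
a_7 = 4: 3120001/499600  (> 441394, stop)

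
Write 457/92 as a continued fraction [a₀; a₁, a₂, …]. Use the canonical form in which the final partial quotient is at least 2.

[4; 1, 29, 1, 2]

⌊457/92⌋ = 4, remainder 89
⌊92/89⌋ = 1, remainder 3
⌊89/3⌋ = 29, remainder 2
⌊3/2⌋ = 1, remainder 1
⌊2/1⌋ = 2, remainder 0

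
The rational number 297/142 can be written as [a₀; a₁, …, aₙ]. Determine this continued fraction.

[2; 10, 1, 12]

Apply division with remainder until the remainder is 0:
297 = 2·142 + 13, so a_0 = 2
142 = 10·13 + 12, so a_1 = 10
13 = 1·12 + 1, so a_2 = 1
12 = 12·1 + 0, so a_3 = 12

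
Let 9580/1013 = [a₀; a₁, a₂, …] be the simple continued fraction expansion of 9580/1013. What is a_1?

Run the Euclidean algorithm, recording each quotient:
9580 ÷ 1013 → quotient 9, remainder 463
1013 ÷ 463 → quotient 2, remainder 87

2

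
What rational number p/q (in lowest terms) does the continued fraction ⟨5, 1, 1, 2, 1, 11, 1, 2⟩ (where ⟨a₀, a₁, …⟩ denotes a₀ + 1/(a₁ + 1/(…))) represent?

1449/260

a_0 = 5: 5/1
a_1 = 1: 6/1
a_2 = 1: 11/2
a_3 = 2: 28/5
a_4 = 1: 39/7
a_5 = 11: 457/82
a_6 = 1: 496/89
a_7 = 2: 1449/260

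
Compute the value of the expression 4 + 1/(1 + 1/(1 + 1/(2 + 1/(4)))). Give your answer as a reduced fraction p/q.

Compute successive convergents:
a_0 = 4: 4/1
a_1 = 1: 5/1
a_2 = 1: 9/2
a_3 = 2: 23/5
a_4 = 4: 101/22

101/22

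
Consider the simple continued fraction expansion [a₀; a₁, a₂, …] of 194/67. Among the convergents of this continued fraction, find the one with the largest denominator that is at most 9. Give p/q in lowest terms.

26/9

a_0 = 2: 2/1  (≤ bound)
a_1 = 1: 3/1  (≤ bound)
a_2 = 8: 26/9  (≤ bound)
a_3 = 1: 29/10  (> 9, stop)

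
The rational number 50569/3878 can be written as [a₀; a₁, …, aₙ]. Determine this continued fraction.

[13; 25, 51, 1, 2]

50569 = 13·3878 + 155, so a_0 = 13
3878 = 25·155 + 3, so a_1 = 25
155 = 51·3 + 2, so a_2 = 51
3 = 1·2 + 1, so a_3 = 1
2 = 2·1 + 0, so a_4 = 2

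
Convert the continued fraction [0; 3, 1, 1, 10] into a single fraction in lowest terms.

21/74

a_0 = 0: 0/1
a_1 = 3: 1/3
a_2 = 1: 1/4
a_3 = 1: 2/7
a_4 = 10: 21/74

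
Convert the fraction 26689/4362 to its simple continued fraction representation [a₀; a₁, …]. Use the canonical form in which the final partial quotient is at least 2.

26689 = 6·4362 + 517, so a_0 = 6
4362 = 8·517 + 226, so a_1 = 8
517 = 2·226 + 65, so a_2 = 2
226 = 3·65 + 31, so a_3 = 3
65 = 2·31 + 3, so a_4 = 2
31 = 10·3 + 1, so a_5 = 10
3 = 3·1 + 0, so a_6 = 3

[6; 8, 2, 3, 2, 10, 3]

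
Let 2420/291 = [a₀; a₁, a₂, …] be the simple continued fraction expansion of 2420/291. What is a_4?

2420 ÷ 291 → quotient 8, remainder 92
291 ÷ 92 → quotient 3, remainder 15
92 ÷ 15 → quotient 6, remainder 2
15 ÷ 2 → quotient 7, remainder 1
2 ÷ 1 → quotient 2, remainder 0

2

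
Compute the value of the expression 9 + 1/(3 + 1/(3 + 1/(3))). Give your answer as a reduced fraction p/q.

a_0 = 9: 9/1
a_1 = 3: 28/3
a_2 = 3: 93/10
a_3 = 3: 307/33

307/33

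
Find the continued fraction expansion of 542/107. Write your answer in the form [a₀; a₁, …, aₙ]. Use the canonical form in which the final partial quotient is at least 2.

Apply division with remainder until the remainder is 0:
542 = 5·107 + 7, so a_0 = 5
107 = 15·7 + 2, so a_1 = 15
7 = 3·2 + 1, so a_2 = 3
2 = 2·1 + 0, so a_3 = 2

[5; 15, 3, 2]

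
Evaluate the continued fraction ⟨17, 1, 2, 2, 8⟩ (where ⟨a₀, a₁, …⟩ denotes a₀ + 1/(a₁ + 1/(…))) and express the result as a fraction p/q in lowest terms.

Starting at the tail and folding back:
Start with 8.
2 + 1/(8/1) = 2 + 1/8 = 17/8
2 + 1/(17/8) = 2 + 8/17 = 42/17
1 + 1/(42/17) = 1 + 17/42 = 59/42
17 + 1/(59/42) = 17 + 42/59 = 1045/59

1045/59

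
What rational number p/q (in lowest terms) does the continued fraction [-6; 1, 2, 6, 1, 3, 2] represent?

Collapse the nested fraction from the inside out:
Start with 2.
3 + 1/(2/1) = 3 + 1/2 = 7/2
1 + 1/(7/2) = 1 + 2/7 = 9/7
6 + 1/(9/7) = 6 + 7/9 = 61/9
2 + 1/(61/9) = 2 + 9/61 = 131/61
1 + 1/(131/61) = 1 + 61/131 = 192/131
-6 + 1/(192/131) = -6 + 131/192 = -1021/192

-1021/192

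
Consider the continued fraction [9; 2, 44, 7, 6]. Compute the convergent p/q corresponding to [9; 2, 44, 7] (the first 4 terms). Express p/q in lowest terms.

5934/625

Use the convergent recurrence hₖ = aₖ·hₖ₋₁ + hₖ₋₂ (and likewise for the denominators kₖ):
a_0 = 9: 9/1
a_1 = 2: 19/2
a_2 = 44: 845/89
a_3 = 7: 5934/625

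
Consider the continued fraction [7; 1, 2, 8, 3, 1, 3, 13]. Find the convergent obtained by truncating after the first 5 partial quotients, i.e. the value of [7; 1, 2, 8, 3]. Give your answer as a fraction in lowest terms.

a_0 = 7: 7/1
a_1 = 1: 8/1
a_2 = 2: 23/3
a_3 = 8: 192/25
a_4 = 3: 599/78

599/78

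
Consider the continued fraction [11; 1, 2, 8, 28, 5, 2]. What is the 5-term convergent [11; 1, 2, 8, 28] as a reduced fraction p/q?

Build up convergents one term at a time:
a_0 = 11: 11/1
a_1 = 1: 12/1
a_2 = 2: 35/3
a_3 = 8: 292/25
a_4 = 28: 8211/703

8211/703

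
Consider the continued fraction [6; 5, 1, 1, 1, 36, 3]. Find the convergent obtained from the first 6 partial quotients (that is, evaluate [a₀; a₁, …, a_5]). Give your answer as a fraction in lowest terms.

a_0 = 6: 6/1
a_1 = 5: 31/5
a_2 = 1: 37/6
a_3 = 1: 68/11
a_4 = 1: 105/17
a_5 = 36: 3848/623

3848/623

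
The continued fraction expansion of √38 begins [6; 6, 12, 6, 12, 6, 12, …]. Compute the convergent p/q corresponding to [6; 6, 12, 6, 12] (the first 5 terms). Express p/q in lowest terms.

a_0 = 6: 6/1
a_1 = 6: 37/6
a_2 = 12: 450/73
a_3 = 6: 2737/444
a_4 = 12: 33294/5401

33294/5401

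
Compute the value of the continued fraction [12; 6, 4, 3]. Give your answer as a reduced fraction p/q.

Collapse the nested fraction from the inside out:
Start with 3.
4 + 1/(3/1) = 4 + 1/3 = 13/3
6 + 1/(13/3) = 6 + 3/13 = 81/13
12 + 1/(81/13) = 12 + 13/81 = 985/81

985/81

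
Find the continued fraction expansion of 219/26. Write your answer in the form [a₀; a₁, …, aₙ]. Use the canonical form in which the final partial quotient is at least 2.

[8; 2, 2, 1, 3]

Apply division with remainder until the remainder is 0:
219 = 8·26 + 11, so a_0 = 8
26 = 2·11 + 4, so a_1 = 2
11 = 2·4 + 3, so a_2 = 2
4 = 1·3 + 1, so a_3 = 1
3 = 3·1 + 0, so a_4 = 3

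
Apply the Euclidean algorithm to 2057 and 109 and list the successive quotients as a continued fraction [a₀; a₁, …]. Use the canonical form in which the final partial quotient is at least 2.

[18; 1, 6, 1, 3, 1, 2]

⌊2057/109⌋ = 18, remainder 95
⌊109/95⌋ = 1, remainder 14
⌊95/14⌋ = 6, remainder 11
⌊14/11⌋ = 1, remainder 3
⌊11/3⌋ = 3, remainder 2
⌊3/2⌋ = 1, remainder 1
⌊2/1⌋ = 2, remainder 0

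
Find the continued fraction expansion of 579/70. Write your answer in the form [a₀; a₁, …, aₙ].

[8; 3, 1, 2, 6]

Run the Euclidean algorithm, recording each quotient:
579 = 8·70 + 19, so a_0 = 8
70 = 3·19 + 13, so a_1 = 3
19 = 1·13 + 6, so a_2 = 1
13 = 2·6 + 1, so a_3 = 2
6 = 6·1 + 0, so a_4 = 6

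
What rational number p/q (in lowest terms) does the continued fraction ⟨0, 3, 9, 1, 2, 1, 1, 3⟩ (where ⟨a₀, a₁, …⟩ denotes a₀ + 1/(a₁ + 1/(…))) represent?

243/754

a_0 = 0: 0/1
a_1 = 3: 1/3
a_2 = 9: 9/28
a_3 = 1: 10/31
a_4 = 2: 29/90
a_5 = 1: 39/121
a_6 = 1: 68/211
a_7 = 3: 243/754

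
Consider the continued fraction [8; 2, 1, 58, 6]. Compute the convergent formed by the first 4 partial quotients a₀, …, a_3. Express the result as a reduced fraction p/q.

Start with 58.
1 + 1/(58/1) = 1 + 1/58 = 59/58
2 + 1/(59/58) = 2 + 58/59 = 176/59
8 + 1/(176/59) = 8 + 59/176 = 1467/176

1467/176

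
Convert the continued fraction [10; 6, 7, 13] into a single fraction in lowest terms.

a_0 = 10: 10/1
a_1 = 6: 61/6
a_2 = 7: 437/43
a_3 = 13: 5742/565

5742/565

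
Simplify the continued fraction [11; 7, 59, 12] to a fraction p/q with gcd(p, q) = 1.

Work from the innermost term outward:
Start with 12.
59 + 1/(12/1) = 59 + 1/12 = 709/12
7 + 1/(709/12) = 7 + 12/709 = 4975/709
11 + 1/(4975/709) = 11 + 709/4975 = 55434/4975

55434/4975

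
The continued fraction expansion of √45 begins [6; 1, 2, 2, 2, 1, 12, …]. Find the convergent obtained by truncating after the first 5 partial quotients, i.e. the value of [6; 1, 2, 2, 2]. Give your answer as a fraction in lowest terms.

Starting at the tail and folding back:
Start with 2.
2 + 1/(2/1) = 2 + 1/2 = 5/2
2 + 1/(5/2) = 2 + 2/5 = 12/5
1 + 1/(12/5) = 1 + 5/12 = 17/12
6 + 1/(17/12) = 6 + 12/17 = 114/17

114/17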